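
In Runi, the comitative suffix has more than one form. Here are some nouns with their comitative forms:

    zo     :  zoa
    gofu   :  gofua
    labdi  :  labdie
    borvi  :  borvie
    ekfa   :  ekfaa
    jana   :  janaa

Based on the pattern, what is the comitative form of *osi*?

osie

The alternation tracks the last vowel of the stem — -e when the last vowel of the stem is a front vowel (*labdi*, *borvi*); -a when the last vowel of the stem is a back vowel (*zo*, *gofu*, *ekfa*, *jana*).
*osi*: last vowel = /i/, a front vowel → -e → *osie*.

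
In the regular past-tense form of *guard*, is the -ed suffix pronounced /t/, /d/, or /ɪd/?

The stem *guard* ends in /t/ or /d/.
The -ed suffix is realized as /ɪd/ after /t, d/; as /t/ after other voiceless consonants; and as /d/ after other voiced sounds.
So -ed on *guard* is pronounced /ɪd/.

/ɪd/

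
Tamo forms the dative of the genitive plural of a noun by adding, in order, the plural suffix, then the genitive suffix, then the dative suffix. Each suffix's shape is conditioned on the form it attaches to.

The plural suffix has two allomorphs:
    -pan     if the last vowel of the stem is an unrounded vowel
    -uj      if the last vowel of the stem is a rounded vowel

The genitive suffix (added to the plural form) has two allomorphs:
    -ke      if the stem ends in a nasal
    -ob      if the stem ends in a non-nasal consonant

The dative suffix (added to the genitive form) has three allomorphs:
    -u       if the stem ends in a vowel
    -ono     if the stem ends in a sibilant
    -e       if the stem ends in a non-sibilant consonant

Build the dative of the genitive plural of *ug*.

ugujobe

The last vowel of *ug* is /u/, which is a rounded vowel, so the plural suffix is -uj, giving *uguj*.
Since the final consonant of the plural form *uguj* is /j/ (non-nasal), it takes -ob, giving *ugujob*.
Since the final sound of the genitive form *ugujob* is /b/ (a non-sibilant consonant), it takes -e, giving *ugujobe*.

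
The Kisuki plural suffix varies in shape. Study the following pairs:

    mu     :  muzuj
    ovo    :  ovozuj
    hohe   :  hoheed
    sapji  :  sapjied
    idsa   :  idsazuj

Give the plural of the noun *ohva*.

ohvazuj

The pattern is front/back vowel harmony: -ed when the last vowel of the stem is a front vowel (*hohe*, *sapji*); -zuj when the last vowel of the stem is a back vowel (*mu*, *ovo*, *idsa*).
Since the last vowel of *ohva* is /a/ (a back vowel), it takes -zuj, giving *ohvazuj*.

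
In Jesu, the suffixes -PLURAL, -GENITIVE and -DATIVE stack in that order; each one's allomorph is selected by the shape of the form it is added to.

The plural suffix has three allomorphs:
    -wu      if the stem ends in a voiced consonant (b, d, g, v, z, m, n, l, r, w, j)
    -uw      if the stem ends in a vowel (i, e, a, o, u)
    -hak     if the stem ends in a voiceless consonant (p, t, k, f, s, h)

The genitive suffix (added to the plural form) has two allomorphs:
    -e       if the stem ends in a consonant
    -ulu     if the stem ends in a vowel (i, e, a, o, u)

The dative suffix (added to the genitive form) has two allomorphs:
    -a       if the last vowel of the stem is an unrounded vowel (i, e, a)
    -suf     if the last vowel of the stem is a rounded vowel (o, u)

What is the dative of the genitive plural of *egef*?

egefhakea

Since the final sound of *egef* is /f/ (a voiceless consonant), it takes -hak, giving *egefhak*.
The final sound of the plural form *egefhak* is /k/, which is a consonant, so the genitive suffix is -e, giving *egefhake*.
The last vowel of the genitive form *egefhake* is /e/, which is an unrounded vowel, so the dative suffix is -a, giving *egefhakea*.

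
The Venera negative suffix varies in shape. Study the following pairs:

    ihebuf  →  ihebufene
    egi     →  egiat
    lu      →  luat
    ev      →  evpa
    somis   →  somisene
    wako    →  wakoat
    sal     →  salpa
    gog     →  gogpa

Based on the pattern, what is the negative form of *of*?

ofene

The pattern is voicing of the final sound: -ene when the stem ends in a voiceless consonant (*ihebuf*, *somis*); -pa when the stem ends in a voiced consonant (*ev*, *sal*, *gog*); -at when the stem ends in a vowel (*egi*, *lu*, *wako*).
Since the final sound of *of* is /f/ (a voiceless consonant), it takes -ene, giving *ofene*.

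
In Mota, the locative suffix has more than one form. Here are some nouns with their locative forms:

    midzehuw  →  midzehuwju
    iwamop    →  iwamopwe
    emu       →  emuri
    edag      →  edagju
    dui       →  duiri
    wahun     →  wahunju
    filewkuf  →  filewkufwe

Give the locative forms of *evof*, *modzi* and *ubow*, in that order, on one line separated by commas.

evofwe, modziri, ubowju

The pattern is voicing of the final sound: -we when the stem ends in a voiceless consonant (*iwamop*, *filewkuf*); -ju when the stem ends in a voiced consonant (*midzehuw*, *edag*, *wahun*); -ri when the stem ends in a vowel (*emu*, *dui*).
*evof* — final sound /f/ (a voiceless consonant) → -we → *evofwe*.
*modzi* — final sound /i/ (a vowel) → -ri → *modziri*.
Since the final sound of *ubow* is /w/ (a voiced consonant), it takes -ju, giving *ubowju*.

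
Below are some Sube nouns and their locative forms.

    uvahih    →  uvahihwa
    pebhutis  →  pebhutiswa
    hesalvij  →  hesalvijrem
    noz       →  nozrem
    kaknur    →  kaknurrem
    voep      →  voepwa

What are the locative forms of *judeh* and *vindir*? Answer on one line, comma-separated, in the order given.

The suffix is conditioned by the final consonant: -wa when the stem ends in a voiceless consonant (*uvahih*, *pebhutis*, *voep*); -rem when the stem ends in a voiced consonant (*hesalvij*, *noz*, *kaknur*).
The final consonant of *judeh* is /h/, which is voiceless, so the suffix is -wa, giving *judehwa*.
*vindir* — final consonant /r/ (voiced) → -rem → *vindirrem*.

judehwa, vindirrem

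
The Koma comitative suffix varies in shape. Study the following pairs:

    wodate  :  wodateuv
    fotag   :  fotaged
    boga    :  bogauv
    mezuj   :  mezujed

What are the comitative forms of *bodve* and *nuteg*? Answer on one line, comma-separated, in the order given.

Looking at the final sound of each stem: -ed when the stem ends in a consonant (*fotag*, *mezuj*); -uv when the stem ends in a vowel (*wodate*, *boga*).
The final sound of *bodve* is /e/, which is a vowel, so the suffix is -uv, giving *bodveuv*.
*nuteg*: final sound = /g/, a consonant → -ed → *nuteged*.

bodveuv, nuteged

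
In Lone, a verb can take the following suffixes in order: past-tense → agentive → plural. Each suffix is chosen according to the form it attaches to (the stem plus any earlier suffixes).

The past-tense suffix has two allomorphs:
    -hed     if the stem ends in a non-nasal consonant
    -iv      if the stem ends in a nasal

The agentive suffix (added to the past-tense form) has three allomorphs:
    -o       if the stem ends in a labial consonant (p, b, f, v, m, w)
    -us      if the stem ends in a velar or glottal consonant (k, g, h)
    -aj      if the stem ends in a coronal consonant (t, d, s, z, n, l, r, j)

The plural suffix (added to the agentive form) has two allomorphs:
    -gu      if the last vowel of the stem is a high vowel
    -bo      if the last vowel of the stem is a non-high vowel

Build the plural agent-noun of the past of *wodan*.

The final consonant of *wodan* is /n/, which is a nasal, so the past-tense suffix is -iv, giving *wodaniv*.
The final consonant of the past-tense form *wodaniv* is /v/, which is labial, so the agentive suffix is -o, giving *wodanivo*.
The agentive form *wodanivo*: last vowel = /o/, a non-high vowel → -bo → *wodanivobo*.

wodanivobo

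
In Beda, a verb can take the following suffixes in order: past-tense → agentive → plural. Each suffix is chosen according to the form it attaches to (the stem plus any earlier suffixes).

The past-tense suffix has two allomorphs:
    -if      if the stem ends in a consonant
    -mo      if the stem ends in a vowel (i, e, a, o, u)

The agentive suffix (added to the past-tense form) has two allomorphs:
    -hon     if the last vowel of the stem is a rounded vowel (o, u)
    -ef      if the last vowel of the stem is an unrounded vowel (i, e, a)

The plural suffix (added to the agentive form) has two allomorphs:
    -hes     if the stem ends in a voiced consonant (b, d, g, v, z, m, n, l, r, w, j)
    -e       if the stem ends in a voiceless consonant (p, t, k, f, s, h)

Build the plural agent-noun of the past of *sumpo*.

*sumpo*: final sound = /o/, a vowel → -mo → *sumpomo*.
The past-tense form *sumpomo* — last vowel /o/ (a rounded vowel) → -hon → *sumpomohon*.
The agentive form *sumpomohon*: final consonant = /n/, voiced → -hes → *sumpomohonhes*.

sumpomohonhes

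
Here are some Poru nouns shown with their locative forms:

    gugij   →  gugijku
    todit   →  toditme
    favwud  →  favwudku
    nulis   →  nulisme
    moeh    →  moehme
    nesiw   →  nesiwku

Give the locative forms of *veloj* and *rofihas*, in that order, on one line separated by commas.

The pattern is voicing of the final consonant: -me when the stem ends in a voiceless consonant (*todit*, *nulis*, *moeh*); -ku when the stem ends in a voiced consonant (*gugij*, *favwud*, *nesiw*).
*veloj* — final consonant /j/ (voiced) → -ku → *velojku*.
Since the final consonant of *rofihas* is /s/ (voiceless), it takes -me, giving *rofihasme*.

velojku, rofihasme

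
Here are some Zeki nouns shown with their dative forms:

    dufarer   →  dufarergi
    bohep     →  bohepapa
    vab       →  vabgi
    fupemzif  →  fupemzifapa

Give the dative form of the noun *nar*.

The pattern is voicing of the final consonant: -apa when the stem ends in a voiceless consonant (*bohep*, *fupemzif*); -gi when the stem ends in a voiced consonant (*dufarer*, *vab*).
The final consonant of *nar* is /r/, which is voiced, so the suffix is -gi, giving *nargi*.

nargi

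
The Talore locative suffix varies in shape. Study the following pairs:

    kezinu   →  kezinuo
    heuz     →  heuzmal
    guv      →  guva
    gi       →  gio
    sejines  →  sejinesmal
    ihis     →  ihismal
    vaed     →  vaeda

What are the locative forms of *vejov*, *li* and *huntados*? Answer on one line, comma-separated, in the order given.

The pattern is sibilance of the final sound: -mal when the stem ends in a sibilant (*heuz*, *sejines*, *ihis*); -a when the stem ends in a non-sibilant consonant (*guv*, *vaed*); -o when the stem ends in a vowel (*kezinu*, *gi*).
The final sound of *vejov* is /v/, which is a non-sibilant consonant, so the suffix is -a, giving *vejova*.
The final sound of *li* is /i/, which is a vowel, so the suffix is -o, giving *lio*.
*huntados*: final sound = /s/, a sibilant → -mal → *huntadosmal*.

vejova, lio, huntadosmal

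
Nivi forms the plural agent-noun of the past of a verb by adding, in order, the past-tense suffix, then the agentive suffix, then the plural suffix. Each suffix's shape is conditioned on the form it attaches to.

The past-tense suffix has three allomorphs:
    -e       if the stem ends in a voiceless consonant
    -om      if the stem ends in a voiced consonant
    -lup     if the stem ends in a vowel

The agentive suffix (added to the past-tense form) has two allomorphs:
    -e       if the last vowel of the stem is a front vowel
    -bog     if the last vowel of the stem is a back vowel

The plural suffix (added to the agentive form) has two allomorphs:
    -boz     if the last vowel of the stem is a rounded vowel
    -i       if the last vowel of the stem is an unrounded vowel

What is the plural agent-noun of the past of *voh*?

The final sound of *voh* is /h/, which is a voiceless consonant, so the past-tense suffix is -e, giving *vohe*.
The past-tense form *vohe*: last vowel = /e/, a front vowel → -e → *vohee*.
The agentive form *vohee* — last vowel /e/ (an unrounded vowel) → -i → *voheei*.

voheei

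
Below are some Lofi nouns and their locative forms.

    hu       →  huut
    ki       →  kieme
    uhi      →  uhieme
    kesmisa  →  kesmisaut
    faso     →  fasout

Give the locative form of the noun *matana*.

matanaut

Looking at the last vowel of each stem: -eme when the last vowel of the stem is a front vowel (*ki*, *uhi*); -ut when the last vowel of the stem is a back vowel (*hu*, *kesmisa*, *faso*).
Since the last vowel of *matana* is /a/ (a back vowel), it takes -ut, giving *matanaut*.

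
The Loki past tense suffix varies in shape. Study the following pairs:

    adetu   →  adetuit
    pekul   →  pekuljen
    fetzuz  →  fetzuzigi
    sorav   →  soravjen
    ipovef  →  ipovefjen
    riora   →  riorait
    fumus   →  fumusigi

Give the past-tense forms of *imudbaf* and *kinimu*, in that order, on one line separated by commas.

imudbafjen, kinimuit

The pattern is sibilance of the final sound: -igi when the stem ends in a sibilant (*fetzuz*, *fumus*); -jen when the stem ends in a non-sibilant consonant (*pekul*, *sorav*, *ipovef*); -it when the stem ends in a vowel (*adetu*, *riora*).
*imudbaf* — final sound /f/ (a non-sibilant consonant) → -jen → *imudbafjen*.
The final sound of *kinimu* is /u/, which is a vowel, so the suffix is -it, giving *kinimuit*.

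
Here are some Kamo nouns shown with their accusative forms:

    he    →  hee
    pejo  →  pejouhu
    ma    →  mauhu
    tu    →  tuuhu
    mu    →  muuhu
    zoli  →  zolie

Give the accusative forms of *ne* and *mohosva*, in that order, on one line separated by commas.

nee, mohosvauhu

The suffix is conditioned by the last vowel: -e when the last vowel of the stem is a front vowel (*he*, *zoli*); -uhu when the last vowel of the stem is a back vowel (*pejo*, *ma*, *tu*, *mu*).
Since the last vowel of *ne* is /e/ (a front vowel), it takes -e, giving *nee*.
*mohosva*: last vowel = /a/, a back vowel → -uhu → *mohosvauhu*.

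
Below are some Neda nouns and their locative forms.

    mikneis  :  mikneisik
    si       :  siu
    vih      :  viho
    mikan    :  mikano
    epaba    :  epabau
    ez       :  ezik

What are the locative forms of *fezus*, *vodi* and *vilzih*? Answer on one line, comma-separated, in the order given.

The pattern is sibilance of the final sound: -ik when the stem ends in a sibilant (*mikneis*, *ez*); -o when the stem ends in a non-sibilant consonant (*vih*, *mikan*); -u when the stem ends in a vowel (*si*, *epaba*).
Since the final sound of *fezus* is /s/ (a sibilant), it takes -ik, giving *fezusik*.
*vodi* — final sound /i/ (a vowel) → -u → *vodiu*.
Since the final sound of *vilzih* is /h/ (a non-sibilant consonant), it takes -o, giving *vilziho*.

fezusik, vodiu, vilziho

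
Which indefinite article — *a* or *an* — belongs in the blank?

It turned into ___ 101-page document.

The indefinite article is chosen by the initial *sound* of the following word, not its spelling.
The number *101* is spoken "one hundred …", beginning with /wʌn/ — a consonant sound.
So the article is *a*: It turned into a 101-page document.

a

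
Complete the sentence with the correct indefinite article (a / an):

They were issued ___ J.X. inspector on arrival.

a

The indefinite article is chosen by the initial *sound* of the following word, not its spelling.
The initialism *J.X.* is read letter by letter; the first letter, J, is pronounced /dʒeɪ/, which begins with a consonant sound.
So the article is *a*: They were issued a J.X. inspector on arrival.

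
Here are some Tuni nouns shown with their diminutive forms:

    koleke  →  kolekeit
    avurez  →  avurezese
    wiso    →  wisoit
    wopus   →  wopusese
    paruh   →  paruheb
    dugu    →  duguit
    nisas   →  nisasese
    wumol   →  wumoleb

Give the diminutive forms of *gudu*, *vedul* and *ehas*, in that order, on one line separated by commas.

The suffix is conditioned by the final sound: -ese when the stem ends in a sibilant (*avurez*, *wopus*, *nisas*); -eb when the stem ends in a non-sibilant consonant (*paruh*, *wumol*); -it when the stem ends in a vowel (*koleke*, *wiso*, *dugu*).
Since the final sound of *gudu* is /u/ (a vowel), it takes -it, giving *guduit*.
Since the final sound of *vedul* is /l/ (a non-sibilant consonant), it takes -eb, giving *veduleb*.
The final sound of *ehas* is /s/, which is a sibilant, so the suffix is -ese, giving *ehasese*.

guduit, veduleb, ehasese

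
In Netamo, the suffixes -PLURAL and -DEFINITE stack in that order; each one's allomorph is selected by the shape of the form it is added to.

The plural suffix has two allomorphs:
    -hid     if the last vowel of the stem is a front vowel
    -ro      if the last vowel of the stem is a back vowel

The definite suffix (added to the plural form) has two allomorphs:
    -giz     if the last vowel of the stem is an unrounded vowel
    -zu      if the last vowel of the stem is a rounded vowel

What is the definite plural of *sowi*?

*sowi*: last vowel = /i/, a front vowel → -hid → *sowihid*.
Since the last vowel of the plural form *sowihid* is /i/ (an unrounded vowel), it takes -giz, giving *sowihidgiz*.

sowihidgiz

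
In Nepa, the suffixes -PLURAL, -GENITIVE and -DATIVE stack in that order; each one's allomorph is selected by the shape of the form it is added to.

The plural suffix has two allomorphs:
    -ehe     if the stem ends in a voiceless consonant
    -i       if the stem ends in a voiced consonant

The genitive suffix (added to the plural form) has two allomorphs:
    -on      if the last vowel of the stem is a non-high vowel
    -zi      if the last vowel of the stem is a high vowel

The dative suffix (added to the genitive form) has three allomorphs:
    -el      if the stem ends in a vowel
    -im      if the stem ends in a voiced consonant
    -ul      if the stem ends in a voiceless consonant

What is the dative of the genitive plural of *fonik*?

fonikeheonim

*fonik* — final consonant /k/ (voiceless) → -ehe → *fonikehe*.
The plural form *fonikehe* — last vowel /e/ (a non-high vowel) → -on → *fonikeheon*.
Since the final sound of the genitive form *fonikeheon* is /n/ (a voiced consonant), it takes -im, giving *fonikeheonim*.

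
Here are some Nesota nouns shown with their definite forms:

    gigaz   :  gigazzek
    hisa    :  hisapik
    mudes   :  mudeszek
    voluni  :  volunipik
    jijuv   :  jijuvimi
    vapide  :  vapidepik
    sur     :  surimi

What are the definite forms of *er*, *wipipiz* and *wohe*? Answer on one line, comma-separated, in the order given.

erimi, wipipizzek, wohepik

The suffix is conditioned by the final sound: -zek when the stem ends in a sibilant (*gigaz*, *mudes*); -imi when the stem ends in a non-sibilant consonant (*jijuv*, *sur*); -pik when the stem ends in a vowel (*hisa*, *voluni*, *vapide*).
The final sound of *er* is /r/, which is a non-sibilant consonant, so the suffix is -imi, giving *erimi*.
*wipipiz*: final sound = /z/, a sibilant → -zek → *wipipizzek*.
Since the final sound of *wohe* is /e/ (a vowel), it takes -pik, giving *wohepik*.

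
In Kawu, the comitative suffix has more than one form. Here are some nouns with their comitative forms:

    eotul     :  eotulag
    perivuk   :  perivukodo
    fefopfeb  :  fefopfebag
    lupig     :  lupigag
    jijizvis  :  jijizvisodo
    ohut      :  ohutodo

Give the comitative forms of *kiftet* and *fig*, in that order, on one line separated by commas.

kiftetodo, figag

The alternation tracks the final consonant of the stem — -odo when the stem ends in a voiceless consonant (*perivuk*, *jijizvis*, *ohut*); -ag when the stem ends in a voiced consonant (*eotul*, *fefopfeb*, *lupig*).
*kiftet*: final consonant = /t/, voiceless → -odo → *kiftetodo*.
Since the final consonant of *fig* is /g/ (voiced), it takes -ag, giving *figag*.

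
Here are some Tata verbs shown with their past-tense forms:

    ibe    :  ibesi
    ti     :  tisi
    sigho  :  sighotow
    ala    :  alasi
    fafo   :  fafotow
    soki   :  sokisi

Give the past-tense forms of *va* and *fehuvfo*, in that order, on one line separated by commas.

The pattern is rounding harmony: -tow when the last vowel of the stem is a rounded vowel (*sigho*, *fafo*); -si when the last vowel of the stem is an unrounded vowel (*ibe*, *ti*, *ala*, *soki*).
The last vowel of *va* is /a/, which is an unrounded vowel, so the suffix is -si, giving *vasi*.
*fehuvfo* — last vowel /o/ (a rounded vowel) → -tow → *fehuvfotow*.

vasi, fehuvfotow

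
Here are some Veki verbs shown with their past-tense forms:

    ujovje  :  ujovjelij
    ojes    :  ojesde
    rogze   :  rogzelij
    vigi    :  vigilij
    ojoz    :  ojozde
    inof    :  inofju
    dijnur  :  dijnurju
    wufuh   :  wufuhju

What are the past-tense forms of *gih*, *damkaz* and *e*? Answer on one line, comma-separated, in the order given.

gihju, damkazde, elij

The suffix is conditioned by the final sound: -de when the stem ends in a sibilant (*ojes*, *ojoz*); -ju when the stem ends in a non-sibilant consonant (*inof*, *dijnur*, *wufuh*); -lij when the stem ends in a vowel (*ujovje*, *rogze*, *vigi*).
The final sound of *gih* is /h/, which is a non-sibilant consonant, so the suffix is -ju, giving *gihju*.
The final sound of *damkaz* is /z/, which is a sibilant, so the suffix is -de, giving *damkazde*.
*e* — final sound /e/ (a vowel) → -lij → *elij*.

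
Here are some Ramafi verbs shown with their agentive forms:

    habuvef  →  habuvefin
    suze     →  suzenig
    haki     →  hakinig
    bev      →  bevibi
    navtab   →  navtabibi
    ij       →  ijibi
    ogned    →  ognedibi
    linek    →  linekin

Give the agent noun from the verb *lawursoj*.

lawursojibi

The pattern is voicing of the final sound: -in when the stem ends in a voiceless consonant (*habuvef*, *linek*); -ibi when the stem ends in a voiced consonant (*bev*, *navtab*, *ij*, *ogned*); -nig when the stem ends in a vowel (*suze*, *haki*).
The final sound of *lawursoj* is /j/, which is a voiced consonant, so the suffix is -ibi, giving *lawursojibi*.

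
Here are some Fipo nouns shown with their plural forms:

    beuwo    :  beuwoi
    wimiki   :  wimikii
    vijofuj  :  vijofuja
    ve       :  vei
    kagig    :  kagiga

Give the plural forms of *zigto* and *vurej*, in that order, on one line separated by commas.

zigtoi, vureja

The pattern is consonant vs. vowel: -a when the stem ends in a consonant (*vijofuj*, *kagig*); -i when the stem ends in a vowel (*beuwo*, *wimiki*, *ve*).
*zigto*: final sound = /o/, a vowel → -i → *zigtoi*.
*vurej*: final sound = /j/, a consonant → -a → *vureja*.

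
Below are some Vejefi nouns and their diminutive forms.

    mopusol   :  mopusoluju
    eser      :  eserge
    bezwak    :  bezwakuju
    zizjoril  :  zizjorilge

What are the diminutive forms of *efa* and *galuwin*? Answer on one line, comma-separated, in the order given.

The suffix is conditioned by the last vowel: -ge when the last vowel of the stem is a front vowel (*eser*, *zizjoril*); -uju when the last vowel of the stem is a back vowel (*mopusol*, *bezwak*).
*efa*: last vowel = /a/, a back vowel → -uju → *efauju*.
*galuwin* — last vowel /i/ (a front vowel) → -ge → *galuwinge*.

efauju, galuwinge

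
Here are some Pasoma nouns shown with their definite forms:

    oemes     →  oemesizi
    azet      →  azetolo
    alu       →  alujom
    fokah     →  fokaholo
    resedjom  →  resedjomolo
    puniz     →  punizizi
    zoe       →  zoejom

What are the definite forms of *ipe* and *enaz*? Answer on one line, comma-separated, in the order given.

ipejom, enazizi

The alternation tracks the final sound of the stem — -izi when the stem ends in a sibilant (*oemes*, *puniz*); -olo when the stem ends in a non-sibilant consonant (*azet*, *fokah*, *resedjom*); -jom when the stem ends in a vowel (*alu*, *zoe*).
*ipe*: final sound = /e/, a vowel → -jom → *ipejom*.
The final sound of *enaz* is /z/, which is a sibilant, so the suffix is -izi, giving *enazizi*.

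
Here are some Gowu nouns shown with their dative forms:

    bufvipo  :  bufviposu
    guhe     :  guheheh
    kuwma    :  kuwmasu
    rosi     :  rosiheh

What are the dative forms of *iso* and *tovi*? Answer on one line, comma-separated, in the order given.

The alternation tracks the last vowel of the stem — -heh when the last vowel of the stem is a front vowel (*guhe*, *rosi*); -su when the last vowel of the stem is a back vowel (*bufvipo*, *kuwma*).
Since the last vowel of *iso* is /o/ (a back vowel), it takes -su, giving *isosu*.
*tovi*: last vowel = /i/, a front vowel → -heh → *toviheh*.

isosu, toviheh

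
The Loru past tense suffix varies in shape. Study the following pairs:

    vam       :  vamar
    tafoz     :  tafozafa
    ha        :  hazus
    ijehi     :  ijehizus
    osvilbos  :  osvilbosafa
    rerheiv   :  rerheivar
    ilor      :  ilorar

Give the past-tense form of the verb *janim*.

The pattern is sibilance of the final sound: -afa when the stem ends in a sibilant (*tafoz*, *osvilbos*); -ar when the stem ends in a non-sibilant consonant (*vam*, *rerheiv*, *ilor*); -zus when the stem ends in a vowel (*ha*, *ijehi*).
Since the final sound of *janim* is /m/ (a non-sibilant consonant), it takes -ar, giving *janimar*.

janimar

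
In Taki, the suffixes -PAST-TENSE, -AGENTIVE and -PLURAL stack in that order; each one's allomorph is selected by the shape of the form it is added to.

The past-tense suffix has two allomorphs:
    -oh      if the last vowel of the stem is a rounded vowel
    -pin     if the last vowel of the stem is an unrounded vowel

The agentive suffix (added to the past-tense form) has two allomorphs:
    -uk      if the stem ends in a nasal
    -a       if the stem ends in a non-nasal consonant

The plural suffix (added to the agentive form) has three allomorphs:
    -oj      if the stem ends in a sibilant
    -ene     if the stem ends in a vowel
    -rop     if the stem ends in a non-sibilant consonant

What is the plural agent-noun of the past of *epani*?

epanipinukrop

*epani*: last vowel = /i/, an unrounded vowel → -pin → *epanipin*.
The past-tense form *epanipin* — final consonant /n/ (a nasal) → -uk → *epanipinuk*.
The final sound of the agentive form *epanipinuk* is /k/, which is a non-sibilant consonant, so the plural suffix is -rop, giving *epanipinukrop*.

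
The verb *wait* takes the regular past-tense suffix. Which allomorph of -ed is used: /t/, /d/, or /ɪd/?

/ɪd/

The stem *wait* ends in /t/ or /d/.
The -ed suffix is realized as /ɪd/ after /t, d/; as /t/ after other voiceless consonants; and as /d/ after other voiced sounds.
So -ed on *wait* is pronounced /ɪd/.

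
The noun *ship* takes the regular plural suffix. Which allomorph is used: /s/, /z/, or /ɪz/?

The stem *ship* ends in a voiceless non-sibilant consonant.
The plural suffix surfaces as /ɪz/ after sibilants, /s/ after other voiceless consonants, and /z/ after other voiced sounds.
So the plural -s on *ship* is pronounced /s/.

/s/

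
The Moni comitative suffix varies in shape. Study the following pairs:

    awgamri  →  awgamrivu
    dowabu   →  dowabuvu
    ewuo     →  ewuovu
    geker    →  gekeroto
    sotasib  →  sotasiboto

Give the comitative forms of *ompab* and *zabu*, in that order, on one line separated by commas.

ompaboto, zabuvu

Looking at the final sound of each stem: -oto when the stem ends in a consonant (*geker*, *sotasib*); -vu when the stem ends in a vowel (*awgamri*, *dowabu*, *ewuo*).
Since the final sound of *ompab* is /b/ (a consonant), it takes -oto, giving *ompaboto*.
*zabu* — final sound /u/ (a vowel) → -vu → *zabuvu*.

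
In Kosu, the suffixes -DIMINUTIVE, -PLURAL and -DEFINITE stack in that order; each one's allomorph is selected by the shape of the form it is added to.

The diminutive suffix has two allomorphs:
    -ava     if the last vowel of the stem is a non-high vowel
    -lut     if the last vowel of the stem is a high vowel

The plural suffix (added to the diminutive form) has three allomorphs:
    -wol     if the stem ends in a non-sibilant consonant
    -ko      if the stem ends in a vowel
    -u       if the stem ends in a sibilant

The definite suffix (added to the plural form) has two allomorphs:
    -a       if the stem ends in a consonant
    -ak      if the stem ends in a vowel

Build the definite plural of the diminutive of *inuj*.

inujlutwola

The last vowel of *inuj* is /u/, which is a high vowel, so the diminutive suffix is -lut, giving *inujlut*.
The diminutive form *inujlut*: final sound = /t/, a non-sibilant consonant → -wol → *inujlutwol*.
The plural form *inujlutwol* — final sound /l/ (a consonant) → -a → *inujlutwola*.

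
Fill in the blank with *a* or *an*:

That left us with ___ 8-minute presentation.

The indefinite article is chosen by the initial *sound* of the following word, not its spelling.
The number *8* is spoken "eight", beginning with /eɪt/ — a vowel sound.
So the article is *an*: That left us with an 8-minute presentation.

an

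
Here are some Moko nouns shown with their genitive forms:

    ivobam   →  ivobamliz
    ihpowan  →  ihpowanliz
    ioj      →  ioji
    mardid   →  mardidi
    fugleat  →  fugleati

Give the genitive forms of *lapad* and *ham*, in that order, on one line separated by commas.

lapadi, hamliz

The alternation tracks the final consonant of the stem — -liz when the stem ends in a nasal (*ivobam*, *ihpowan*); -i when the stem ends in a non-nasal consonant (*ioj*, *mardid*, *fugleat*).
The final consonant of *lapad* is /d/, which is non-nasal, so the suffix is -i, giving *lapadi*.
*ham* — final consonant /m/ (a nasal) → -liz → *hamliz*.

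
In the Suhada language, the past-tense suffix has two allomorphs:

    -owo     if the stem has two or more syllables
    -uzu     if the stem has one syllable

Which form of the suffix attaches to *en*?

*en* has one syllable, so the suffix is -uzu.

-uzu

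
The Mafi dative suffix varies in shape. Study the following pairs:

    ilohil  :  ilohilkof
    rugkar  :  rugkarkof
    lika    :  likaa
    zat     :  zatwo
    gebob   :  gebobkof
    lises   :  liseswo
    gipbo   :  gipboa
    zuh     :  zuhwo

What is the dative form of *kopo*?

The suffix is conditioned by the final sound: -wo when the stem ends in a voiceless consonant (*zat*, *lises*, *zuh*); -kof when the stem ends in a voiced consonant (*ilohil*, *rugkar*, *gebob*); -a when the stem ends in a vowel (*lika*, *gipbo*).
*kopo*: final sound = /o/, a vowel → -a → *kopoa*.

kopoa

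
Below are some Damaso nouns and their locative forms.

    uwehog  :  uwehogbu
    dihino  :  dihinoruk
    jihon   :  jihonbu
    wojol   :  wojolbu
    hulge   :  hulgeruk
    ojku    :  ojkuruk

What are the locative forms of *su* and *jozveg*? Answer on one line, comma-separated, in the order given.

suruk, jozvegbu

The pattern is consonant vs. vowel: -bu when the stem ends in a consonant (*uwehog*, *jihon*, *wojol*); -ruk when the stem ends in a vowel (*dihino*, *hulge*, *ojku*).
*su*: final sound = /u/, a vowel → -ruk → *suruk*.
The final sound of *jozveg* is /g/, which is a consonant, so the suffix is -bu, giving *jozvegbu*.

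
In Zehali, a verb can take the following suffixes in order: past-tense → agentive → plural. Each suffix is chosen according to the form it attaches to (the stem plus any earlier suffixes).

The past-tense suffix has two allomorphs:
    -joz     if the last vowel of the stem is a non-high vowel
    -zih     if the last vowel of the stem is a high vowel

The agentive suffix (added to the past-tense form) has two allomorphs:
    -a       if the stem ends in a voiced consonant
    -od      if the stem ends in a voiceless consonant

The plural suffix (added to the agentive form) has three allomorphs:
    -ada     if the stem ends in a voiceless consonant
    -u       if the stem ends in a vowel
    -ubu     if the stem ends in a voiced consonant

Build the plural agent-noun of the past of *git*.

gitzihodubu

Since the last vowel of *git* is /i/ (a high vowel), it takes -zih, giving *gitzih*.
The past-tense form *gitzih*: final consonant = /h/, voiceless → -od → *gitzihod*.
Since the final sound of the agentive form *gitzihod* is /d/ (a voiced consonant), it takes -ubu, giving *gitzihodubu*.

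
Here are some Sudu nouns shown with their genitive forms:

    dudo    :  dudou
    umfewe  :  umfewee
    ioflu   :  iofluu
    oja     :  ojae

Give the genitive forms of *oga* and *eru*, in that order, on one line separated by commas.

ogae, eruu

Looking at the last vowel of each stem: -u when the last vowel of the stem is a rounded vowel (*dudo*, *ioflu*); -e when the last vowel of the stem is an unrounded vowel (*umfewe*, *oja*).
*oga* — last vowel /a/ (an unrounded vowel) → -e → *ogae*.
*eru*: last vowel = /u/, a rounded vowel → -u → *eruu*.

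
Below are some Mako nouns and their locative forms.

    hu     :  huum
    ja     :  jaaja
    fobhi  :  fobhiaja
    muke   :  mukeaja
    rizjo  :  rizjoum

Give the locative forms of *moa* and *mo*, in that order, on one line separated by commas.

moaaja, moum

The pattern is rounding harmony: -um when the last vowel of the stem is a rounded vowel (*hu*, *rizjo*); -aja when the last vowel of the stem is an unrounded vowel (*ja*, *fobhi*, *muke*).
Since the last vowel of *moa* is /a/ (an unrounded vowel), it takes -aja, giving *moaaja*.
The last vowel of *mo* is /o/, which is a rounded vowel, so the suffix is -um, giving *moum*.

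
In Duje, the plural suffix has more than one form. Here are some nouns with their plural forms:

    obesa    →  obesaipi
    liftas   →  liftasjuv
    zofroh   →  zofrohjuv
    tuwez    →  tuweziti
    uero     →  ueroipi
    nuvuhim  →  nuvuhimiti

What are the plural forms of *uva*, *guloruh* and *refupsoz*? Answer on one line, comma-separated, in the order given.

uvaipi, guloruhjuv, refupsoziti

The alternation tracks the final sound of the stem — -juv when the stem ends in a voiceless consonant (*liftas*, *zofroh*); -iti when the stem ends in a voiced consonant (*tuwez*, *nuvuhim*); -ipi when the stem ends in a vowel (*obesa*, *uero*).
The final sound of *uva* is /a/, which is a vowel, so the suffix is -ipi, giving *uvaipi*.
The final sound of *guloruh* is /h/, which is a voiceless consonant, so the suffix is -juv, giving *guloruhjuv*.
Since the final sound of *refupsoz* is /z/ (a voiced consonant), it takes -iti, giving *refupsoziti*.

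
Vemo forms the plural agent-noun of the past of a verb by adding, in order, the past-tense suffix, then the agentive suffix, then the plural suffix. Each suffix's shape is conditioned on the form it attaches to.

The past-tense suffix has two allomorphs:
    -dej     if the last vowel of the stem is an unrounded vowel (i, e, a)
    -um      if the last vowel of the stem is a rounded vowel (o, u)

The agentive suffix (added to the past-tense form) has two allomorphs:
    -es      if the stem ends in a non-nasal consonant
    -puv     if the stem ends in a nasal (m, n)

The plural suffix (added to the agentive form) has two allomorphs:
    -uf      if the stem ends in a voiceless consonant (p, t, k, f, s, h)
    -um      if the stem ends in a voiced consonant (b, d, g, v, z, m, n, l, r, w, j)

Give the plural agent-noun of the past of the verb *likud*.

likudumpuvum

Since the last vowel of *likud* is /u/ (a rounded vowel), it takes -um, giving *likudum*.
The past-tense form *likudum* — final consonant /m/ (a nasal) → -puv → *likudumpuv*.
The agentive form *likudumpuv*: final consonant = /v/, voiced → -um → *likudumpuvum*.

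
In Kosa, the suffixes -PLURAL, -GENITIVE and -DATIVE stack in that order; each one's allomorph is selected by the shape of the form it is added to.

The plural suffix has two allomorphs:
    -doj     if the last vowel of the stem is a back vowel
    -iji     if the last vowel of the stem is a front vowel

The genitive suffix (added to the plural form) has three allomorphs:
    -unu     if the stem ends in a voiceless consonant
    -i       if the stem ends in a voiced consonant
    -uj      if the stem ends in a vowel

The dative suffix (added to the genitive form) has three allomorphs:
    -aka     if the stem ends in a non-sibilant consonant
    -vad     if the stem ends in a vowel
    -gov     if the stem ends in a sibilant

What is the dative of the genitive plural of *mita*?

mitadojivad

*mita*: last vowel = /a/, a back vowel → -doj → *mitadoj*.
The plural form *mitadoj*: final sound = /j/, a voiced consonant → -i → *mitadoji*.
The genitive form *mitadoji* — final sound /i/ (a vowel) → -vad → *mitadojivad*.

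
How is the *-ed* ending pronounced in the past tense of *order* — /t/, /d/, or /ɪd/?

The stem *order* ends in a voiced sound other than /d/.
The -ed suffix is realized as /ɪd/ after /t, d/; as /t/ after other voiceless consonants; and as /d/ after other voiced sounds.
So -ed on *order* is pronounced /d/.

/d/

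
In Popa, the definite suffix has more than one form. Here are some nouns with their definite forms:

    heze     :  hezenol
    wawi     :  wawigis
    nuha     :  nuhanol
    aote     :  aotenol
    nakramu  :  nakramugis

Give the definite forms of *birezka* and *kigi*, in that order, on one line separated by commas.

birezkanol, kigigis

The suffix is conditioned by the last vowel: -gis when the last vowel of the stem is a high vowel (*wawi*, *nakramu*); -nol when the last vowel of the stem is a non-high vowel (*heze*, *nuha*, *aote*).
*birezka*: last vowel = /a/, a non-high vowel → -nol → *birezkanol*.
*kigi*: last vowel = /i/, a high vowel → -gis → *kigigis*.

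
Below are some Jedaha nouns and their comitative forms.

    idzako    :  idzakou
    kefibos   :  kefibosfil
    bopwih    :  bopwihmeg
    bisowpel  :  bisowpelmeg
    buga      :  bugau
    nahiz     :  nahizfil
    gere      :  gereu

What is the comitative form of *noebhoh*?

noebhohmeg

The pattern is sibilance of the final sound: -fil when the stem ends in a sibilant (*kefibos*, *nahiz*); -meg when the stem ends in a non-sibilant consonant (*bopwih*, *bisowpel*); -u when the stem ends in a vowel (*idzako*, *buga*, *gere*).
*noebhoh* — final sound /h/ (a non-sibilant consonant) → -meg → *noebhohmeg*.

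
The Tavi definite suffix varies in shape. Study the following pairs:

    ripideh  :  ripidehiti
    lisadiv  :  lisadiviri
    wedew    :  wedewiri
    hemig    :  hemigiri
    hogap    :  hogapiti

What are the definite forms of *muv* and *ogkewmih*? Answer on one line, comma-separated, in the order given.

The suffix is conditioned by the final consonant: -iti when the stem ends in a voiceless consonant (*ripideh*, *hogap*); -iri when the stem ends in a voiced consonant (*lisadiv*, *wedew*, *hemig*).
*muv*: final consonant = /v/, voiced → -iri → *muviri*.
*ogkewmih*: final consonant = /h/, voiceless → -iti → *ogkewmihiti*.

muviri, ogkewmihiti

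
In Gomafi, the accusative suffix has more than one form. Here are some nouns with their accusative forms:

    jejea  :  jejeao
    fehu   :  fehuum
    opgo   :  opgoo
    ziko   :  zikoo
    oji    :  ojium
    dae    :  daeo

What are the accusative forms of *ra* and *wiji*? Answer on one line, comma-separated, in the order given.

The pattern is height harmony: -um when the last vowel of the stem is a high vowel (*fehu*, *oji*); -o when the last vowel of the stem is a non-high vowel (*jejea*, *opgo*, *ziko*, *dae*).
The last vowel of *ra* is /a/, which is a non-high vowel, so the suffix is -o, giving *rao*.
*wiji* — last vowel /i/ (a high vowel) → -um → *wijium*.

rao, wijium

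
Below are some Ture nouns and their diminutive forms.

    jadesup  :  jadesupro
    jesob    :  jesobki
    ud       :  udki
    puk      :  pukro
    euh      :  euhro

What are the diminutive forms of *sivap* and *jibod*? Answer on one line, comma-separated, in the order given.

The suffix is conditioned by the final consonant: -ro when the stem ends in a voiceless consonant (*jadesup*, *puk*, *euh*); -ki when the stem ends in a voiced consonant (*jesob*, *ud*).
*sivap* — final consonant /p/ (voiceless) → -ro → *sivapro*.
*jibod*: final consonant = /d/, voiced → -ki → *jibodki*.

sivapro, jibodki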